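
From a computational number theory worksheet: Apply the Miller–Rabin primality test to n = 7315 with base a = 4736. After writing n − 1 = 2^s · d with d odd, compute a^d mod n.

6091

n − 1 = 7314 = 2^1 · 3657, so s = 1 and d = 3657.
By repeated squaring, 4736^3657 ≡ 6091 (mod 7315).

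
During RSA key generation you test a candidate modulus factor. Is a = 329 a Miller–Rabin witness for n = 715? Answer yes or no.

no

n − 1 = 714 = 2^1 · 357, so s = 1 and d = 357.
x_0 = 329^357 mod 715 = 714.
x_0 = 714 ≡ −1, so 329 is not a witness.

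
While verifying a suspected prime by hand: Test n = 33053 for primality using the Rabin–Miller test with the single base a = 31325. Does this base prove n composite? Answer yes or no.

no

n − 1 = 33052 = 2^2 · 8263, so s = 2 and d = 8263.
x_0 = 31325^8263 mod 33053 = 18755.
x_0 is neither 1 nor 33052, so continue squaring.
x_1 = 18755^2 mod 33053 = 33052.
x_1 ≡ −1, so 31325 is not a witness.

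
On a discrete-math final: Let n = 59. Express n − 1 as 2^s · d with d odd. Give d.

Halving: 58 → 29; 29 is odd.
So 58 = 2^1 · 29.

29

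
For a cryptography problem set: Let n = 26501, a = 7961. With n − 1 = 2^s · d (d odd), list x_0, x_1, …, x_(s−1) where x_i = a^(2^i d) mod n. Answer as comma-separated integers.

n − 1 = 26500 = 2^2 · 6625, so s = 2 and d = 6625.
x_0 = 7961^6625 mod 26501 = 1.
x_1 = 1^2 mod 26501 = 1.

1, 1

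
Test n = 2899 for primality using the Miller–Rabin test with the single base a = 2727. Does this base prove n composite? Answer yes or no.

yes

n − 1 = 2898 = 2^1 · 1449, so s = 1 and d = 1449.
x_0 = 2727^1449 mod 2899 = 1520.
x_0 ∉ {1, 2898} and s = 1, so 2727 is a Miller–Rabin witness and 2899 is composite.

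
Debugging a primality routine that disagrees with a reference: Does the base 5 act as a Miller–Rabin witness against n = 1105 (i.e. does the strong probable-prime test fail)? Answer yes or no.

n − 1 = 1104 = 2^4 · 69, so s = 4 and d = 69.
x_0 = 5^69 mod 1105 = 915.
x_0 is neither 1 nor 1104, so continue squaring.
x_1 = 915^2 mod 1105 = 740.
x_2 = 740^2 mod 1105 = 625.
x_3 = 625^2 mod 1105 = 560.
Reached i = s−1 = 3 without hitting −1: 5 is a Miller–Rabin witness and 1105 is composite.

yes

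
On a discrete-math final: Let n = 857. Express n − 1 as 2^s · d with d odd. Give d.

Halving: 856 → 428 → 214 → 107; 107 is odd.
So 856 = 2^3 · 107.

107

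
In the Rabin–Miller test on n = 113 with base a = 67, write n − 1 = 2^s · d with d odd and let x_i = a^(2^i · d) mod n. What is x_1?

95

n − 1 = 112 = 2^4 · 7, so s = 4 and d = 7.
x_0 = 67^7 mod 113 = 35.
x_1 = 35^2 mod 113 = 95.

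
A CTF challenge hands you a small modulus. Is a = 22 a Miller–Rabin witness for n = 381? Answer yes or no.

yes

n − 1 = 380 = 2^2 · 95, so s = 2 and d = 95.
x_0 = 22^95 mod 381 = 226.
x_0 is neither 1 nor 380, so continue squaring.
x_1 = 226^2 mod 381 = 22.
Reached i = s−1 = 1 without hitting −1: 22 is a Miller–Rabin witness and 381 is composite.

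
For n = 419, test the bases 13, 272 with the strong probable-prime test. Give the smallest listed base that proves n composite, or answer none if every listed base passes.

n − 1 = 418 = 2^1 · 209, so s = 1 and d = 209.
Base 13: x_0 = 13^209 mod 419 = 1. x_0 = 1, so 13 is not a witness.
Base 272: x_0 = 272^209 mod 419 = 418. x_0 = 418 ≡ −1, so 272 is not a witness.
No listed base is a witness for 419.

none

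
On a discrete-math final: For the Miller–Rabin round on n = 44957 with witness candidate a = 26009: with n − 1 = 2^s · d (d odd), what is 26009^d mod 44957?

36364

n − 1 = 44956 = 2^2 · 11239, so s = 2 and d = 11239.
26009^11239 mod 44957 = 36364.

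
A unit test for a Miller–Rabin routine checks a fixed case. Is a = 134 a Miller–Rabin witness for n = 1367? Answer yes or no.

no

n − 1 = 1366 = 2^1 · 683, so s = 1 and d = 683.
x_0 = 134^683 mod 1367 = 1.
x_0 = 1, so 134 is not a witness.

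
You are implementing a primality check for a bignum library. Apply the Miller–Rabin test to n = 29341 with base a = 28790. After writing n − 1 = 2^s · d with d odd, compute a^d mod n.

1331

n − 1 = 29340 = 2^2 · 7335, so s = 2 and d = 7335.
28790^7335 mod 29341 = 1331.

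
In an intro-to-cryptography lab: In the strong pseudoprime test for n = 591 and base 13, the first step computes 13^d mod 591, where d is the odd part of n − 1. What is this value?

184

n − 1 = 590 = 2^1 · 295, so s = 1 and d = 295.
13^295 mod 591 = 184.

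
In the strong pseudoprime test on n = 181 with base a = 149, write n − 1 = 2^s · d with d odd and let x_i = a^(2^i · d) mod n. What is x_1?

180

n − 1 = 180 = 2^2 · 45, so s = 2 and d = 45.
x_0 = 149^45 mod 181 = 19.
x_1 = 19^2 mod 181 = 180.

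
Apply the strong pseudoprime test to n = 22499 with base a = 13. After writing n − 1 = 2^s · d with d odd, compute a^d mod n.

n − 1 = 22498 = 2^1 · 11249, so s = 1 and d = 11249.
13^11249 mod 22499 = 16552.

16552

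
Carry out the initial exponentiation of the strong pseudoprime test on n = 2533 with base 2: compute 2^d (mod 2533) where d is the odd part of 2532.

n − 1 = 2532 = 2^2 · 633, so s = 2 and d = 633.
Repeated squaring mod 2533: 2^1 ≡ 2, 2^2 ≡ 4, 2^4 ≡ 16, 2^8 ≡ 256, 2^16 ≡ 2211, 2^32 ≡ 2364, 2^64 ≡ 698, 2^128 ≡ 868, 2^256 ≡ 1123, 2^512 ≡ 2228.
633 = 512 + 64 + 32 + 16 + 8 + 1, so 2^633 ≡ 2228·698·2364·2211·256·2 ≡ 2127 (mod 2533).

2127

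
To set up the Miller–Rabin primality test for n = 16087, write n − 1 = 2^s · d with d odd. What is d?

8043

Halving: 16086 → 8043; 8043 is odd.
So 16086 = 2^1 · 8043.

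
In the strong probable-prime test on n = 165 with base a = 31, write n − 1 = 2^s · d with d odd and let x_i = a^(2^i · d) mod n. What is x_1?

n − 1 = 164 = 2^2 · 41, so s = 2 and d = 41.
x_0 = 31^41 mod 165 = 31.
x_1 = 31^2 mod 165 = 136.

136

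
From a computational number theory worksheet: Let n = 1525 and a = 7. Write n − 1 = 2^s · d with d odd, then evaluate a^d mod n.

n − 1 = 1524 = 2^2 · 381, so s = 2 and d = 381.
By repeated squaring, 7^381 ≡ 207 (mod 1525).

207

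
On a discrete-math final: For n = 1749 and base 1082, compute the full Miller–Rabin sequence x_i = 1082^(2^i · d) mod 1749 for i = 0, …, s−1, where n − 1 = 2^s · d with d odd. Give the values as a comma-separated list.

n − 1 = 1748 = 2^2 · 437, so s = 2 and d = 437.
x_0 = 1082^437 mod 1749 = 368.
x_1 = 368^2 mod 1749 = 751.

368, 751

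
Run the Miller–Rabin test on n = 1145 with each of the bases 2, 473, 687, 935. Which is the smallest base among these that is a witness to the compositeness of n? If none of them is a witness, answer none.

2

n − 1 = 1144 = 2^3 · 143, so s = 3 and d = 143.
Base 2: x_0 = 2^143 mod 1145 = 123. x_0 is neither 1 nor 1144, so continue squaring. x_1 = 123^2 mod 1145 = 244. x_2 = 244^2 mod 1145 = 1141. Reached i = s−1 = 2 without hitting −1: 2 is a Miller–Rabin witness and 1145 is composite.
Base 473: x_0 = 473^143 mod 1145 = 337. x_0 is neither 1 nor 1144, so continue squaring. x_1 = 337^2 mod 1145 = 214. x_2 = 214^2 mod 1145 = 1141. Reached i = s−1 = 2 without hitting −1: 473 is a Miller–Rabin witness and 1145 is composite.
Base 687: x_0 = 687^143 mod 1145 = 458. x_0 is neither 1 nor 1144, so continue squaring. x_1 = 458^2 mod 1145 = 229. x_2 = 229^2 mod 1145 = 916. Reached i = s−1 = 2 without hitting −1: 687 is a Miller–Rabin witness and 1145 is composite.
Base 935: x_0 = 935^143 mod 1145 = 770. x_0 is neither 1 nor 1144, so continue squaring. x_1 = 770^2 mod 1145 = 935. x_2 = 935^2 mod 1145 = 590. Reached i = s−1 = 2 without hitting −1: 935 is a Miller–Rabin witness and 1145 is composite.
The smallest witness among the given bases is 2.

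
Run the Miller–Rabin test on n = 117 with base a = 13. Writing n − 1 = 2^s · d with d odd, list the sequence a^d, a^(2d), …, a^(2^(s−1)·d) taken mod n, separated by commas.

52, 13

n − 1 = 116 = 2^2 · 29, so s = 2 and d = 29.
x_0 = 13^29 mod 117 = 52.
x_1 = 52^2 mod 117 = 13.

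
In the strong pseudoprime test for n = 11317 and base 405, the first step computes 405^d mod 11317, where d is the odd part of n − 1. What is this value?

n − 1 = 11316 = 2^2 · 2829, so s = 2 and d = 2829.
405^2829 mod 11317 = 5018.

5018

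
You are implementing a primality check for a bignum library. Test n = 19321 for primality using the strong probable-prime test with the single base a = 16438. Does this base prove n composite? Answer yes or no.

n − 1 = 19320 = 2^3 · 2415, so s = 3 and d = 2415.
x_0 = 16438^2415 mod 19321 = 1.
x_0 = 1, so 16438 is not a witness.

no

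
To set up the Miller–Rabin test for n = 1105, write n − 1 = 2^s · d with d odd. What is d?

69

Halving: 1104 → 552 → 276 → 138 → 69; 69 is odd.
So 1104 = 2^4 · 69.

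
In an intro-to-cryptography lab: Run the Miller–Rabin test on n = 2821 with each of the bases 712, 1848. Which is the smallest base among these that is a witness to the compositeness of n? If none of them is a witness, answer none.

n − 1 = 2820 = 2^2 · 705, so s = 2 and d = 705.
Base 712: x_0 = 712^705 mod 2821 = 2820. x_0 = 2820 ≡ −1, so 712 is not a witness.
Base 1848: x_0 = 1848^705 mod 2821 = 1799. x_0 is neither 1 nor 2820, so continue squaring. x_1 = 1799^2 mod 2821 = 714. Reached i = s−1 = 1 without hitting −1: 1848 is a Miller–Rabin witness and 2821 is composite.
The smallest witness among the given bases is 1848.

1848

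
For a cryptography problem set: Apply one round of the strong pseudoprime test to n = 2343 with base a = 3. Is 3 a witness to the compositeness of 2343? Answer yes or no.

n − 1 = 2342 = 2^1 · 1171, so s = 1 and d = 1171.
x_0 = 3^1171 mod 2343 = 1125.
x_0 ∉ {1, 2342} and s = 1, so 3 is a Miller–Rabin witness and 2343 is composite.

yes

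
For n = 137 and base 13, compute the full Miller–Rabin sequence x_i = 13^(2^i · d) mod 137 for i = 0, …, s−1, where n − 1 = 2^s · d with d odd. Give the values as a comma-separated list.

127, 100, 136

n − 1 = 136 = 2^3 · 17, so s = 3 and d = 17.
x_0 = 13^17 mod 137 = 127.
x_1 = 127^2 mod 137 = 100.
x_2 = 100^2 mod 137 = 136.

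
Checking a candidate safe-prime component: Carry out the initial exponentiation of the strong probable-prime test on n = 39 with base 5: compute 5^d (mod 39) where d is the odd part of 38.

8

n − 1 = 38 = 2^1 · 19, so s = 1 and d = 19.
5^19 mod 39 = 8.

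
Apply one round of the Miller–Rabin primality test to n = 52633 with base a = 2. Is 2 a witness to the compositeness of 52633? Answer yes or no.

n − 1 = 52632 = 2^3 · 6579, so s = 3 and d = 6579.
x_0 = 2^6579 mod 52633 = 1.
x_0 = 1, so 2 is not a witness.

no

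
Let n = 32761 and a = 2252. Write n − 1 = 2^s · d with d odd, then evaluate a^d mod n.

29685

n − 1 = 32760 = 2^3 · 4095, so s = 3 and d = 4095.
By repeated squaring, 2252^4095 ≡ 29685 (mod 32761).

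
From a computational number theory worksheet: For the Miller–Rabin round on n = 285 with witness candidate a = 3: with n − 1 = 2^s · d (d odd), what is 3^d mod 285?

n − 1 = 284 = 2^2 · 71, so s = 2 and d = 71.
Repeated squaring mod 285: 3^1 ≡ 3, 3^2 ≡ 9, 3^4 ≡ 81, 3^8 ≡ 6, 3^16 ≡ 36, 3^32 ≡ 156, 3^64 ≡ 111.
71 = 64 + 4 + 2 + 1, so 3^71 ≡ 111·81·9·3 ≡ 222 (mod 285).

222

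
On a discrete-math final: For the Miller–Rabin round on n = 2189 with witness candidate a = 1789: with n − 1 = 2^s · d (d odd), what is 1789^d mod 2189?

n − 1 = 2188 = 2^2 · 547, so s = 2 and d = 547.
1789^547 mod 2189 = 1711.

1711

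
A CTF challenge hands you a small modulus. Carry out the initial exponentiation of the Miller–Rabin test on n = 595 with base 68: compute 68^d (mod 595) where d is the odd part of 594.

n − 1 = 594 = 2^1 · 297, so s = 1 and d = 297.
68^297 mod 595 = 153.

153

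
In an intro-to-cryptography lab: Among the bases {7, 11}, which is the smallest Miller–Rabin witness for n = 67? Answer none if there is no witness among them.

n − 1 = 66 = 2^1 · 33, so s = 1 and d = 33.
Base 7: x_0 = 7^33 mod 67 = 66. x_0 = 66 ≡ −1, so 7 is not a witness.
Base 11: x_0 = 11^33 mod 67 = 66. x_0 = 66 ≡ −1, so 11 is not a witness.
No listed base is a witness for 67.

none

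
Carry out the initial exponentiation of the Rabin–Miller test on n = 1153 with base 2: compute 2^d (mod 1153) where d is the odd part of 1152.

512

n − 1 = 1152 = 2^7 · 9, so s = 7 and d = 9.
2^9 mod 1153 = 512.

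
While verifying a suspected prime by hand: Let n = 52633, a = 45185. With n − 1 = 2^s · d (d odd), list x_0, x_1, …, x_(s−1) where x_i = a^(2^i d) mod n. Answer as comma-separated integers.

n − 1 = 52632 = 2^3 · 6579, so s = 3 and d = 6579.
x_0 = 45185^6579 mod 52633 = 7518.
x_1 = 7518^2 mod 52633 = 45115.
x_2 = 45115^2 mod 52633 = 45115.

7518, 45115, 45115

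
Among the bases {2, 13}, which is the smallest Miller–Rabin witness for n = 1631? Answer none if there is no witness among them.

2

n − 1 = 1630 = 2^1 · 815, so s = 1 and d = 815.
Base 2: x_0 = 2^815 mod 1631 = 1173. x_0 ∉ {1, 1630} and s = 1, so 2 is a Miller–Rabin witness and 1631 is composite.
Base 13: x_0 = 13^815 mod 1631 = 566. x_0 ∉ {1, 1630} and s = 1, so 13 is a Miller–Rabin witness and 1631 is composite.
The smallest witness among the given bases is 2.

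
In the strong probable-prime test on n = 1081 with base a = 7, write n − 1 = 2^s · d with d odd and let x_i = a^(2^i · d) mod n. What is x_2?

177

n − 1 = 1080 = 2^3 · 135, so s = 3 and d = 135.
x_0 = 7^135 mod 1081 = 366.
x_1 = 366^2 mod 1081 = 993.
x_2 = 993^2 mod 1081 = 177.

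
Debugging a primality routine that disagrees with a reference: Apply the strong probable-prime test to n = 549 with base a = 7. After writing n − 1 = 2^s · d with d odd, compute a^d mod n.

n − 1 = 548 = 2^2 · 137, so s = 2 and d = 137.
7^137 mod 549 = 112.

112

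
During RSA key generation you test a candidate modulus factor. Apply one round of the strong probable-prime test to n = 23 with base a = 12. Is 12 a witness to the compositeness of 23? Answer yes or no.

no

n − 1 = 22 = 2^1 · 11, so s = 1 and d = 11.
x_0 = 12^11 mod 23 = 1.
x_0 = 1, so 12 is not a witness.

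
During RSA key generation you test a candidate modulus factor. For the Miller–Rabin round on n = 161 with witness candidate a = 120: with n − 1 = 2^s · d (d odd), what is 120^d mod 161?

n − 1 = 160 = 2^5 · 5, so s = 5 and d = 5.
Repeated squaring mod 161: 120^1 ≡ 120, 120^2 ≡ 71, 120^4 ≡ 50.
5 = 4 + 1, so 120^5 ≡ 50·120 ≡ 43 (mod 161).

43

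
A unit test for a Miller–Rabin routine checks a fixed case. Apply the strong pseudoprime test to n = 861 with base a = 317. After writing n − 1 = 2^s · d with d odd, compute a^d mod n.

n − 1 = 860 = 2^2 · 215, so s = 2 and d = 215.
By repeated squaring, 317^215 ≡ 137 (mod 861).

137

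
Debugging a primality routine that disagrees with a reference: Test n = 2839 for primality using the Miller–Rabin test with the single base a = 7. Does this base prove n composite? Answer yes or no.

yes

n − 1 = 2838 = 2^1 · 1419, so s = 1 and d = 1419.
x_0 = 7^1419 mod 2839 = 796.
x_0 ∉ {1, 2838} and s = 1, so 7 is a Miller–Rabin witness and 2839 is composite.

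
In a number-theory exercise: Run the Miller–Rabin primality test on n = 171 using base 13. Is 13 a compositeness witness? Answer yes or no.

n − 1 = 170 = 2^1 · 85, so s = 1 and d = 85.
x_0 = 13^85 mod 171 = 148.
x_0 ∉ {1, 170} and s = 1, so 13 is a Miller–Rabin witness and 171 is composite.

yes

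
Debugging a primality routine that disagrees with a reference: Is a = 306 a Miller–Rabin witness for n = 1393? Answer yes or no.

n − 1 = 1392 = 2^4 · 87, so s = 4 and d = 87.
x_0 = 306^87 mod 1393 = 1392.
x_0 = 1392 ≡ −1, so 306 is not a witness.

no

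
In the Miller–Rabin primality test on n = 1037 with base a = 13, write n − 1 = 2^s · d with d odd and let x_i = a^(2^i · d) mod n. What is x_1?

169

n − 1 = 1036 = 2^2 · 259, so s = 2 and d = 259.
x_0 = 13^259 mod 1037 = 684.
x_1 = 684^2 mod 1037 = 169.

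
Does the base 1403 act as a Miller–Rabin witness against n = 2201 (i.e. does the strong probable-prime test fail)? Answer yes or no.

no

n − 1 = 2200 = 2^3 · 275, so s = 3 and d = 275.
Repeated squaring mod 2201: 1403^1 ≡ 1403, 1403^2 ≡ 715, 1403^4 ≡ 593, 1403^8 ≡ 1690, 1403^16 ≡ 1403, 1403^32 ≡ 715, 1403^64 ≡ 593, 1403^128 ≡ 1690, 1403^256 ≡ 1403.
275 = 256 + 16 + 2 + 1, so 1403^275 ≡ 1403·1403·715·1403 ≡ 1 (mod 2201).
x_0 = 1403^275 mod 2201 = 1.
x_0 = 1, so 1403 is not a witness.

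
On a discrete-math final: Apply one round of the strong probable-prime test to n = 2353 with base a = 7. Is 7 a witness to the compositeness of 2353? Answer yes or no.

n − 1 = 2352 = 2^4 · 147, so s = 4 and d = 147.
x_0 = 7^147 mod 2353 = 343.
x_0 is neither 1 nor 2352, so continue squaring.
x_1 = 343^2 mod 2353 = 2352.
x_1 ≡ −1, so 7 is not a witness.

no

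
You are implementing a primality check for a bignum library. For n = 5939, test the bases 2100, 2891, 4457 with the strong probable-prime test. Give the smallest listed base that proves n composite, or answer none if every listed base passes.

none

n − 1 = 5938 = 2^1 · 2969, so s = 1 and d = 2969.
Base 2100: x_0 = 2100^2969 mod 5939 = 1. x_0 = 1, so 2100 is not a witness.
Base 2891: x_0 = 2891^2969 mod 5939 = 1. x_0 = 1, so 2891 is not a witness.
Base 4457: x_0 = 4457^2969 mod 5939 = 1. x_0 = 1, so 4457 is not a witness.
No listed base is a witness for 5939.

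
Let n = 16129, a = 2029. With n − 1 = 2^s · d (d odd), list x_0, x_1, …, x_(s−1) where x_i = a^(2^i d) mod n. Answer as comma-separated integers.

9526, 2922, 5843, 11685, 7240, 14479, 12828, 9526

n − 1 = 16128 = 2^8 · 63, so s = 8 and d = 63.
x_0 = 2029^63 mod 16129 = 9526.
x_1 = 9526^2 mod 16129 = 2922.
x_2 = 2922^2 mod 16129 = 5843.
x_3 = 5843^2 mod 16129 = 11685.
x_4 = 11685^2 mod 16129 = 7240.
x_5 = 7240^2 mod 16129 = 14479.
x_6 = 14479^2 mod 16129 = 12828.
x_7 = 12828^2 mod 16129 = 9526.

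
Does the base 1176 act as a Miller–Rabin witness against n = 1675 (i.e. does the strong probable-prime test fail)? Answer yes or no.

n − 1 = 1674 = 2^1 · 837, so s = 1 and d = 837.
Repeated squaring mod 1675: 1176^1 ≡ 1176, 1176^2 ≡ 1101, 1176^4 ≡ 1176, 1176^8 ≡ 1101, 1176^16 ≡ 1176, 1176^32 ≡ 1101, 1176^64 ≡ 1176, 1176^128 ≡ 1101, 1176^256 ≡ 1176, 1176^512 ≡ 1101.
837 = 512 + 256 + 64 + 4 + 1, so 1176^837 ≡ 1101·1176·1176·1176·1176 ≡ 1 (mod 1675).
x_0 = 1176^837 mod 1675 = 1.
x_0 = 1, so 1176 is not a witness.

no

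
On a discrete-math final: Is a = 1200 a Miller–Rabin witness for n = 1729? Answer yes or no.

n − 1 = 1728 = 2^6 · 27, so s = 6 and d = 27.
x_0 = 1200^27 mod 1729 = 1728.
x_0 = 1728 ≡ −1, so 1200 is not a witness.

no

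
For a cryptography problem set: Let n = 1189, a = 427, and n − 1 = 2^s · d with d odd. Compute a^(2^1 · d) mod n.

651

n − 1 = 1188 = 2^2 · 297, so s = 2 and d = 297.
x_0 = 427^297 mod 1189 = 744.
x_1 = 744^2 mod 1189 = 651.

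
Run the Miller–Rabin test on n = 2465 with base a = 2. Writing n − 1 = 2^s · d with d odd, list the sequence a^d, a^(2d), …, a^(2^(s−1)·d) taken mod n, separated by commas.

1902, 1449, 1886, 1, 1

n − 1 = 2464 = 2^5 · 77, so s = 5 and d = 77.
x_0 = 2^77 mod 2465 = 1902.
x_1 = 1902^2 mod 2465 = 1449.
x_2 = 1449^2 mod 2465 = 1886.
x_3 = 1886^2 mod 2465 = 1.
x_4 = 1^2 mod 2465 = 1.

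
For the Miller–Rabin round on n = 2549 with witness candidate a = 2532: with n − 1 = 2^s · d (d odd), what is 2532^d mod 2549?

1

n − 1 = 2548 = 2^2 · 637, so s = 2 and d = 637.
By repeated squaring, 2532^637 ≡ 1 (mod 2549).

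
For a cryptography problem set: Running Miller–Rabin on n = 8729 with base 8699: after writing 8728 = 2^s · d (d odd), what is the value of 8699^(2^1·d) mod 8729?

n − 1 = 8728 = 2^3 · 1091, so s = 3 and d = 1091.
x_0 = 8699^1091 mod 8729 = 8438.
x_1 = 8438^2 mod 8729 = 6120.

6120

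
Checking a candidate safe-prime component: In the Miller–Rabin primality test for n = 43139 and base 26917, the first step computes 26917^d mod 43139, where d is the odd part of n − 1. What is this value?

n − 1 = 43138 = 2^1 · 21569, so s = 1 and d = 21569.
26917^21569 mod 43139 = 16882.

16882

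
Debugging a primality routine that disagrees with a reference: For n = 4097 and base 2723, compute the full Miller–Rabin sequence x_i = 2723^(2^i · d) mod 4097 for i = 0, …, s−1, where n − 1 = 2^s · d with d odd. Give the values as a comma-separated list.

2723, 3256, 2597, 747, 817, 3775, 1259, 3639, 817, 3775, 1259, 3639

n − 1 = 4096 = 2^12 · 1, so s = 12 and d = 1.
x_0 = 2723^1 mod 4097 = 2723.
x_1 = 2723^2 mod 4097 = 3256.
x_2 = 3256^2 mod 4097 = 2597.
x_3 = 2597^2 mod 4097 = 747.
x_4 = 747^2 mod 4097 = 817.
x_5 = 817^2 mod 4097 = 3775.
x_6 = 3775^2 mod 4097 = 1259.
x_7 = 1259^2 mod 4097 = 3639.
x_8 = 3639^2 mod 4097 = 817.
x_9 = 817^2 mod 4097 = 3775.
x_10 = 3775^2 mod 4097 = 1259.
x_11 = 1259^2 mod 4097 = 3639.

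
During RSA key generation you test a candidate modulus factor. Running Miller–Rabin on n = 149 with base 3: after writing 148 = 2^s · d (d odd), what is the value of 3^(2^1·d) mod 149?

n − 1 = 148 = 2^2 · 37, so s = 2 and d = 37.
x_0 = 3^37 mod 149 = 44.
x_1 = 44^2 mod 149 = 148.

148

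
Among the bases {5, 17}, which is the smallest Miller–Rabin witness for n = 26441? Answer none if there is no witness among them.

5

n − 1 = 26440 = 2^3 · 3305, so s = 3 and d = 3305.
Base 5: x_0 = 5^3305 mod 26441 = 5131. x_0 is neither 1 nor 26440, so continue squaring. x_1 = 5131^2 mod 26441 = 18366. x_2 = 18366^2 mod 26441 = 2119. Reached i = s−1 = 2 without hitting −1: 5 is a Miller–Rabin witness and 26441 is composite.
Base 17: x_0 = 17^3305 mod 26441 = 8522. x_0 is neither 1 nor 26440, so continue squaring. x_1 = 8522^2 mod 26441 = 17498. x_2 = 17498^2 mod 26441 = 19665. Reached i = s−1 = 2 without hitting −1: 17 is a Miller–Rabin witness and 26441 is composite.
The smallest witness among the given bases is 5.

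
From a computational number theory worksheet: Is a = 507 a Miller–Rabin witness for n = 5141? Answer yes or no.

n − 1 = 5140 = 2^2 · 1285, so s = 2 and d = 1285.
x_0 = 507^1285 mod 5141 = 507.
x_0 is neither 1 nor 5140, so continue squaring.
x_1 = 507^2 mod 5141 = 5140.
x_1 ≡ −1, so 507 is not a witness.

no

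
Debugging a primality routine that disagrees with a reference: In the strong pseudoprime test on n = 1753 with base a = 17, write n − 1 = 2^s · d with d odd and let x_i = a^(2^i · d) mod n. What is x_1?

n − 1 = 1752 = 2^3 · 219, so s = 3 and d = 219.
Repeated squaring mod 1753: 17^1 ≡ 17, 17^2 ≡ 289, 17^4 ≡ 1130, 17^8 ≡ 716, 17^16 ≡ 780, 17^32 ≡ 109, 17^64 ≡ 1363, 17^128 ≡ 1342.
219 = 128 + 64 + 16 + 8 + 2 + 1, so 17^219 ≡ 1342·1363·780·716·289·17 ≡ 1040 (mod 1753).
x_0 = 1040.
x_1 = 1040^2 mod 1753 = 1752.

1752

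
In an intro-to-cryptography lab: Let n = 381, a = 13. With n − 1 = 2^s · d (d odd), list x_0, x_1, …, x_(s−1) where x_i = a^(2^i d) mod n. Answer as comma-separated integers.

n − 1 = 380 = 2^2 · 95, so s = 2 and d = 95.
x_0 = 13^95 mod 381 = 34.
x_1 = 34^2 mod 381 = 13.

34, 13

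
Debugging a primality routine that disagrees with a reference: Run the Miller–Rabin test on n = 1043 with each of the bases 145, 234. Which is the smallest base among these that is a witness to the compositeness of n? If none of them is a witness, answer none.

n − 1 = 1042 = 2^1 · 521, so s = 1 and d = 521.
Base 145: x_0 = 145^521 mod 1043 = 234. x_0 ∉ {1, 1042} and s = 1, so 145 is a Miller–Rabin witness and 1043 is composite.
Base 234: x_0 = 234^521 mod 1043 = 96. x_0 ∉ {1, 1042} and s = 1, so 234 is a Miller–Rabin witness and 1043 is composite.
The smallest witness among the given bases is 145.

145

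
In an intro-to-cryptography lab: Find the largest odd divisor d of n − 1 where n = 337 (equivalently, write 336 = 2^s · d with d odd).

21

Halving: 336 → 168 → 84 → 42 → 21; 21 is odd.
So 336 = 2^4 · 21.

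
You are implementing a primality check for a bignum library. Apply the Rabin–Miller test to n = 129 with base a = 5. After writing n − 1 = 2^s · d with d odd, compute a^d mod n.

5

n − 1 = 128 = 2^7 · 1, so s = 7 and d = 1.
5^1 mod 129 = 5.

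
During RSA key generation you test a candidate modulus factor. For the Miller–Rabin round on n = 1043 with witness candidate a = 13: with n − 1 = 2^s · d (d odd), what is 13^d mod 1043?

n − 1 = 1042 = 2^1 · 521, so s = 1 and d = 521.
13^521 mod 1043 = 783.

783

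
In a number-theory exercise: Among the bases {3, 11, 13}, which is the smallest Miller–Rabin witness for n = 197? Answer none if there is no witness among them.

none

n − 1 = 196 = 2^2 · 49, so s = 2 and d = 49.
Base 3: x_0 = 3^49 mod 197 = 183. x_0 is neither 1 nor 196, so continue squaring. x_1 = 183^2 mod 197 = 196. x_1 ≡ −1, so 3 is not a witness.
Base 11: x_0 = 11^49 mod 197 = 183. x_0 is neither 1 nor 196, so continue squaring. x_1 = 183^2 mod 197 = 196. x_1 ≡ −1, so 11 is not a witness.
Base 13: x_0 = 13^49 mod 197 = 183. x_0 is neither 1 nor 196, so continue squaring. x_1 = 183^2 mod 197 = 196. x_1 ≡ −1, so 13 is not a witness.
No listed base is a witness for 197.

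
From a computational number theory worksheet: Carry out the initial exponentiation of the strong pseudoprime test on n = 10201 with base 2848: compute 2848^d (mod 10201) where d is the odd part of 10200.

n − 1 = 10200 = 2^3 · 1275, so s = 3 and d = 1275.
By repeated squaring, 2848^1275 ≡ 5352 (mod 10201).

5352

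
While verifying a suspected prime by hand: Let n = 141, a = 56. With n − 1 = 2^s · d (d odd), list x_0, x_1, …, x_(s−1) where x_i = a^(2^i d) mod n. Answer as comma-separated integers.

50, 103

n − 1 = 140 = 2^2 · 35, so s = 2 and d = 35.
x_0 = 56^35 mod 141 = 50.
x_1 = 50^2 mod 141 = 103.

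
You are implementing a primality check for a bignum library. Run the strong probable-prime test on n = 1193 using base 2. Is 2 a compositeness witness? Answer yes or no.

no

n − 1 = 1192 = 2^3 · 149, so s = 3 and d = 149.
x_0 = 2^149 mod 1193 = 1192.
x_0 = 1192 ≡ −1, so 2 is not a witness.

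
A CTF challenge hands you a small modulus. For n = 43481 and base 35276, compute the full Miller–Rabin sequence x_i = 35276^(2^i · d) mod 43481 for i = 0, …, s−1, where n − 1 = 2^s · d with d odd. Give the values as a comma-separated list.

7063, 13262, 43480

n − 1 = 43480 = 2^3 · 5435, so s = 3 and d = 5435.
x_0 = 35276^5435 mod 43481 = 7063.
x_1 = 7063^2 mod 43481 = 13262.
x_2 = 13262^2 mod 43481 = 43480.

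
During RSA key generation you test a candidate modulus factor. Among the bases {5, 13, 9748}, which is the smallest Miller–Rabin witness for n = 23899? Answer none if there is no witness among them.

none

n − 1 = 23898 = 2^1 · 11949, so s = 1 and d = 11949.
Base 5: x_0 = 5^11949 mod 23899 = 1. x_0 = 1, so 5 is not a witness.
Base 13: x_0 = 13^11949 mod 23899 = 23898. x_0 = 23898 ≡ −1, so 13 is not a witness.
Base 9748: x_0 = 9748^11949 mod 23899 = 1. x_0 = 1, so 9748 is not a witness.
No listed base is a witness for 23899.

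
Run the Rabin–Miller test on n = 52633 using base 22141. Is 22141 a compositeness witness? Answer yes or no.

yes

n − 1 = 52632 = 2^3 · 6579, so s = 3 and d = 6579.
Repeated squaring mod 52633: 22141^1 ≡ 22141, 22141^2 ≡ 119, 22141^4 ≡ 14161, 22141^8 ≡ 2191, 22141^16 ≡ 10878, 22141^32 ≡ 11900, 22141^64 ≡ 27230, 22141^128 ≡ 31829, 22141^256 ≡ 5257, 22141^512 ≡ 3724, 22141^1024 ≡ 25697, 22141^2048 ≡ 2191, 22141^4096 ≡ 10878.
6579 = 4096 + 2048 + 256 + 128 + 32 + 16 + 2 + 1, so 22141^6579 ≡ 10878·2191·5257·31829·11900·10878·119·22141 ≡ 8239 (mod 52633).
x_0 = 22141^6579 mod 52633 = 8239.
x_0 is neither 1 nor 52632, so continue squaring.
x_1 = 8239^2 mod 52633 = 37184.
x_2 = 37184^2 mod 52633 = 33579.
Reached i = s−1 = 2 without hitting −1: 22141 is a Miller–Rabin witness and 52633 is composite.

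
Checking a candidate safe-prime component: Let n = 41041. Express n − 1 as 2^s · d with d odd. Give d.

Halving: 41040 → 20520 → 10260 → 5130 → 2565; 2565 is odd.
So 41040 = 2^4 · 2565.

2565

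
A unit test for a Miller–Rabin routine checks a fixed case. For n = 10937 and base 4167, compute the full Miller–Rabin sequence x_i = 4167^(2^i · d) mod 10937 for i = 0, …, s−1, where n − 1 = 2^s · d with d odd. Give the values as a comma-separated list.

8939, 10936, 1

n − 1 = 10936 = 2^3 · 1367, so s = 3 and d = 1367.
x_0 = 4167^1367 mod 10937 = 8939.
x_1 = 8939^2 mod 10937 = 10936.
x_2 = 10936^2 mod 10937 = 1.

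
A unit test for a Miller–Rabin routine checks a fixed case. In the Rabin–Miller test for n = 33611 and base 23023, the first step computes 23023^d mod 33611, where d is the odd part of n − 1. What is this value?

n − 1 = 33610 = 2^1 · 16805, so s = 1 and d = 16805.
23023^16805 mod 33611 = 18462.

18462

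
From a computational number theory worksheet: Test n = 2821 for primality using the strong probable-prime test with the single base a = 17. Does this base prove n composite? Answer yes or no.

n − 1 = 2820 = 2^2 · 705, so s = 2 and d = 705.
x_0 = 17^705 mod 2821 = 2820.
x_0 = 2820 ≡ −1, so 17 is not a witness.

no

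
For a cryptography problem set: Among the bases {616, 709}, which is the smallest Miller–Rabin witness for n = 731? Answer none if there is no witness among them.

n − 1 = 730 = 2^1 · 365, so s = 1 and d = 365.
Base 616: x_0 = 616^365 mod 731 = 633. x_0 ∉ {1, 730} and s = 1, so 616 is a Miller–Rabin witness and 731 is composite.
Base 709: x_0 = 709^365 mod 731 = 150. x_0 ∉ {1, 730} and s = 1, so 709 is a Miller–Rabin witness and 731 is composite.
The smallest witness among the given bases is 616.

616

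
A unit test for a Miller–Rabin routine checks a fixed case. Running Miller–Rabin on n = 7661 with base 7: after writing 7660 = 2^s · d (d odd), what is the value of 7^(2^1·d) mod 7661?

n − 1 = 7660 = 2^2 · 1915, so s = 2 and d = 1915.
x_0 = 7^1915 mod 7661 = 2546.
x_1 = 2546^2 mod 7661 = 910.

910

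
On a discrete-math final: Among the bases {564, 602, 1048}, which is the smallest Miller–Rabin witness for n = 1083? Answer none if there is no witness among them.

n − 1 = 1082 = 2^1 · 541, so s = 1 and d = 541.
Base 564: x_0 = 564^541 mod 1083 = 450. x_0 ∉ {1, 1082} and s = 1, so 564 is a Miller–Rabin witness and 1083 is composite.
Base 602: x_0 = 602^541 mod 1083 = 431. x_0 ∉ {1, 1082} and s = 1, so 602 is a Miller–Rabin witness and 1083 is composite.
Base 1048: x_0 = 1048^541 mod 1083 = 478. x_0 ∉ {1, 1082} and s = 1, so 1048 is a Miller–Rabin witness and 1083 is composite.
The smallest witness among the given bases is 564.

564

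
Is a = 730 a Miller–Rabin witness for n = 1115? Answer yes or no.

yes

n − 1 = 1114 = 2^1 · 557, so s = 1 and d = 557.
x_0 = 730^557 mod 1115 = 70.
x_0 ∉ {1, 1114} and s = 1, so 730 is a Miller–Rabin witness and 1115 is composite.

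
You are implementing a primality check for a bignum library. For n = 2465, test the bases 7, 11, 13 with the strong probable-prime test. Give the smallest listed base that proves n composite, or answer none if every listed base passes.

7

n − 1 = 2464 = 2^5 · 77, so s = 5 and d = 77.
Base 7: x_0 = 7^77 mod 2465 = 2437. x_0 is neither 1 nor 2464, so continue squaring. x_1 = 2437^2 mod 2465 = 784. x_2 = 784^2 mod 2465 = 871. x_3 = 871^2 mod 2465 = 1886. x_4 = 1886^2 mod 2465 = 1. x_4 = 1 but x_3 ≠ ±1, a nontrivial square root of 1 — 7 is a witness and 2465 is composite.
Base 11: x_0 = 11^77 mod 2465 = 1061. x_0 is neither 1 nor 2464, so continue squaring. x_1 = 1061^2 mod 2465 = 1681. x_2 = 1681^2 mod 2465 = 871. x_3 = 871^2 mod 2465 = 1886. x_4 = 1886^2 mod 2465 = 1. x_4 = 1 but x_3 ≠ ±1, a nontrivial square root of 1 — 11 is a witness and 2465 is composite.
Base 13: x_0 = 13^77 mod 2465 = 608. x_0 is neither 1 nor 2464, so continue squaring. x_1 = 608^2 mod 2465 = 2379. x_2 = 2379^2 mod 2465 = 1. x_2 = 1 but x_1 ≠ ±1, a nontrivial square root of 1 — 13 is a witness and 2465 is composite.
The smallest witness among the given bases is 7.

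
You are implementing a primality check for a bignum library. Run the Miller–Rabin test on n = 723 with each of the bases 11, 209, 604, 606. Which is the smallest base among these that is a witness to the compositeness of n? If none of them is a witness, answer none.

11

n − 1 = 722 = 2^1 · 361, so s = 1 and d = 361.
Base 11: x_0 = 11^361 mod 723 = 230. x_0 ∉ {1, 722} and s = 1, so 11 is a Miller–Rabin witness and 723 is composite.
Base 209: x_0 = 209^361 mod 723 = 209. x_0 ∉ {1, 722} and s = 1, so 209 is a Miller–Rabin witness and 723 is composite.
Base 604: x_0 = 604^361 mod 723 = 604. x_0 ∉ {1, 722} and s = 1, so 604 is a Miller–Rabin witness and 723 is composite.
Base 606: x_0 = 606^361 mod 723 = 117. x_0 ∉ {1, 722} and s = 1, so 606 is a Miller–Rabin witness and 723 is composite.
The smallest witness among the given bases is 11.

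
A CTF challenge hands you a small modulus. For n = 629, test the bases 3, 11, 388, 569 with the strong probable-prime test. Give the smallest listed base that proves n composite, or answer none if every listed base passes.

n − 1 = 628 = 2^2 · 157, so s = 2 and d = 157.
Base 3: x_0 = 3^157 mod 629 = 437. x_0 is neither 1 nor 628, so continue squaring. x_1 = 437^2 mod 629 = 382. Reached i = s−1 = 1 without hitting −1: 3 is a Miller–Rabin witness and 629 is composite.
Base 11: x_0 = 11^157 mod 629 = 381. x_0 is neither 1 nor 628, so continue squaring. x_1 = 381^2 mod 629 = 491. Reached i = s−1 = 1 without hitting −1: 11 is a Miller–Rabin witness and 629 is composite.
Base 388: x_0 = 388^157 mod 629 = 328. x_0 is neither 1 nor 628, so continue squaring. x_1 = 328^2 mod 629 = 25. Reached i = s−1 = 1 without hitting −1: 388 is a Miller–Rabin witness and 629 is composite.
Base 569: x_0 = 569^157 mod 629 = 162. x_0 is neither 1 nor 628, so continue squaring. x_1 = 162^2 mod 629 = 455. Reached i = s−1 = 1 without hitting −1: 569 is a Miller–Rabin witness and 629 is composite.
The smallest witness among the given bases is 3.

3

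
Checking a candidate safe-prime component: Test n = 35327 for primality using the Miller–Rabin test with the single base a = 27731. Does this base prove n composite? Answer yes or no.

no

n − 1 = 35326 = 2^1 · 17663, so s = 1 and d = 17663.
x_0 = 27731^17663 mod 35327 = 35326.
x_0 = 35326 ≡ −1, so 27731 is not a witness.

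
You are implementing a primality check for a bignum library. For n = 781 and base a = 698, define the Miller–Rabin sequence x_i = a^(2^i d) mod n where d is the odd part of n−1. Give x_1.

474

n − 1 = 780 = 2^2 · 195, so s = 2 and d = 195.
x_0 = 698^195 mod 781 = 254.
x_1 = 254^2 mod 781 = 474.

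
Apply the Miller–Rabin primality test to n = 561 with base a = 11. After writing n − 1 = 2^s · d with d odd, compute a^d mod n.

n − 1 = 560 = 2^4 · 35, so s = 4 and d = 35.
Repeated squaring mod 561: 11^1 ≡ 11, 11^2 ≡ 121, 11^4 ≡ 55, 11^8 ≡ 220, 11^16 ≡ 154, 11^32 ≡ 154.
35 = 32 + 2 + 1, so 11^35 ≡ 154·121·11 ≡ 209 (mod 561).

209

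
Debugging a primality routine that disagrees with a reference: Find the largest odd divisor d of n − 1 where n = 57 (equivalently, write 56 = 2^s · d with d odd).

7

Halving: 56 → 28 → 14 → 7; 7 is odd.
So 56 = 2^3 · 7.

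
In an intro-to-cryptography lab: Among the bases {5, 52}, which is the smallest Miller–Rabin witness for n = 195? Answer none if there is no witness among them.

5

n − 1 = 194 = 2^1 · 97, so s = 1 and d = 97.
Base 5: x_0 = 5^97 mod 195 = 5. x_0 ∉ {1, 194} and s = 1, so 5 is a Miller–Rabin witness and 195 is composite.
Base 52: x_0 = 52^97 mod 195 = 52. x_0 ∉ {1, 194} and s = 1, so 52 is a Miller–Rabin witness and 195 is composite.
The smallest witness among the given bases is 5.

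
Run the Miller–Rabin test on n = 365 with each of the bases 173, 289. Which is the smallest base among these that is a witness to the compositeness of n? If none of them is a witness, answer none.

n − 1 = 364 = 2^2 · 91, so s = 2 and d = 91.
Base 173: x_0 = 173^91 mod 365 = 192. x_0 is neither 1 nor 364, so continue squaring. x_1 = 192^2 mod 365 = 364. x_1 ≡ −1, so 173 is not a witness.
Base 289: x_0 = 289^91 mod 365 = 149. x_0 is neither 1 nor 364, so continue squaring. x_1 = 149^2 mod 365 = 301. Reached i = s−1 = 1 without hitting −1: 289 is a Miller–Rabin witness and 365 is composite.
The smallest witness among the given bases is 289.

289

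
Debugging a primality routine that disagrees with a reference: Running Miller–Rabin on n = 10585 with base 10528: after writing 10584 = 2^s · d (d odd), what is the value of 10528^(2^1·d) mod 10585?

n − 1 = 10584 = 2^3 · 1323, so s = 3 and d = 1323.
x_0 = 10528^1323 mod 10585 = 6352.
x_1 = 6352^2 mod 10585 = 8469.

8469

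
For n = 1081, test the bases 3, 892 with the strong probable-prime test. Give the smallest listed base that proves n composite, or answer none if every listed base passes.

n − 1 = 1080 = 2^3 · 135, so s = 3 and d = 135.
Base 3: x_0 = 3^135 mod 1081 = 947. x_0 is neither 1 nor 1080, so continue squaring. x_1 = 947^2 mod 1081 = 660. x_2 = 660^2 mod 1081 = 1038. Reached i = s−1 = 2 without hitting −1: 3 is a Miller–Rabin witness and 1081 is composite.
Base 892: x_0 = 892^135 mod 1081 = 657. x_0 is neither 1 nor 1080, so continue squaring. x_1 = 657^2 mod 1081 = 330. x_2 = 330^2 mod 1081 = 800. Reached i = s−1 = 2 without hitting −1: 892 is a Miller–Rabin witness and 1081 is composite.
The smallest witness among the given bases is 3.

3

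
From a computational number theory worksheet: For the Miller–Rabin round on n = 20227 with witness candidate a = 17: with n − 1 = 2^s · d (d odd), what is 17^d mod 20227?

n − 1 = 20226 = 2^1 · 10113, so s = 1 and d = 10113.
17^10113 mod 20227 = 1289.

1289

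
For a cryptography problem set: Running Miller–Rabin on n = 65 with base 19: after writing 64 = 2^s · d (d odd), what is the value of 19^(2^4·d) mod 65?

n − 1 = 64 = 2^6 · 1, so s = 6 and d = 1.
x_0 = 19^1 mod 65 = 19.
x_1 = 19^2 mod 65 = 36.
x_2 = 36^2 mod 65 = 61.
x_3 = 61^2 mod 65 = 16.
x_4 = 16^2 mod 65 = 61.

61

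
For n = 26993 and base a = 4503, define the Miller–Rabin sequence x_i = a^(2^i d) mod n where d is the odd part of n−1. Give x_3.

n − 1 = 26992 = 2^4 · 1687, so s = 4 and d = 1687.
x_0 = 4503^1687 mod 26993 = 23668.
x_1 = 23668^2 mod 26993 = 15488.
x_2 = 15488^2 mod 26993 = 18346.
x_3 = 18346^2 mod 26993 = 26992.

26992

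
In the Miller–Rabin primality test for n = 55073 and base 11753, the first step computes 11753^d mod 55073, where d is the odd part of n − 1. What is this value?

55072

n − 1 = 55072 = 2^5 · 1721, so s = 5 and d = 1721.
Repeated squaring mod 55073: 11753^1 ≡ 11753, 11753^2 ≡ 9925, 11753^4 ≡ 35101, 11753^8 ≡ 42118, 11753^16 ≡ 24594, 11753^32 ≡ 53150, 11753^64 ≡ 8038, 11753^128 ≡ 8815, 11753^256 ≡ 51295, 11753^512 ≡ 9377, 11753^1024 ≡ 31621.
1721 = 1024 + 512 + 128 + 32 + 16 + 8 + 1, so 11753^1721 ≡ 31621·9377·8815·53150·24594·42118·11753 ≡ 55072 (mod 55073).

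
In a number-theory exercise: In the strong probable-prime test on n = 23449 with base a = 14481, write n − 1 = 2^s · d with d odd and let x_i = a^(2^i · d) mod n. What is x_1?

n − 1 = 23448 = 2^3 · 2931, so s = 3 and d = 2931.
Repeated squaring mod 23449: 14481^1 ≡ 14481, 14481^2 ≡ 18403, 14481^4 ≡ 19951, 14481^8 ≡ 19075, 14481^16 ≡ 20941, 14481^32 ≡ 5732, 14481^64 ≡ 3775, 14481^128 ≡ 17082, 14481^256 ≡ 18817, 14481^512 ≡ 23038, 14481^1024 ≡ 4778, 14481^2048 ≡ 13407.
2931 = 2048 + 512 + 256 + 64 + 32 + 16 + 2 + 1, so 14481^2931 ≡ 13407·23038·18817·3775·5732·20941·18403·14481 ≡ 22302 (mod 23449).
x_0 = 22302.
x_1 = 22302^2 mod 23449 = 2465.

2465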